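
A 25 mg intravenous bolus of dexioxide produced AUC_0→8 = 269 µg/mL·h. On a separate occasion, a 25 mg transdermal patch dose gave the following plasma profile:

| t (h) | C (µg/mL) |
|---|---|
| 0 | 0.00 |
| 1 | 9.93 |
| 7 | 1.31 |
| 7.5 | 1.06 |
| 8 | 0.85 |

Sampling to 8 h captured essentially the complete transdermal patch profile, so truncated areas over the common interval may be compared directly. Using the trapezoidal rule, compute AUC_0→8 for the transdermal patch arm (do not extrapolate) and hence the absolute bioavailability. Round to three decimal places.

F = 0.148

Trapezoidal AUC_0→8 (transdermal patch):
  [0→1]: (0.00+9.93)/2 × 1 = 4.965
  [1→7]: (9.93+1.31)/2 × 6 = 33.72
  [7→7.5]: (1.31+1.06)/2 × 0.5 = 0.5925
  [7.5→8]: (1.06+0.85)/2 × 0.5 = 0.4775
  Sum = 39.755 µg/mL·h
F = (AUC_ev/D_ev)/(AUC_iv/D_iv) = (39.755/25)/(269/25) = 1.5902/10.76 = 0.1478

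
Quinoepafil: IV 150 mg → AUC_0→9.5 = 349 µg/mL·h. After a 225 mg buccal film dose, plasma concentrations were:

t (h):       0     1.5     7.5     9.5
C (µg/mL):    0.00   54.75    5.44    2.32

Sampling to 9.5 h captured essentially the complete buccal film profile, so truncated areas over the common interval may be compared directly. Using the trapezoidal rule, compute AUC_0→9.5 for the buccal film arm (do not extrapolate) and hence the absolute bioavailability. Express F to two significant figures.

F = 0.44

Trapezoidal AUC_0→9.5 (buccal film):
  [0→1.5]: (0.00+54.75)/2 × 1.5 = 41.0625
  [1.5→7.5]: (54.75+5.44)/2 × 6 = 180.57
  [7.5→9.5]: (5.44+2.32)/2 × 2 = 7.76
  Sum = 229.3925 µg/mL·h
F = (AUC_ev/D_ev)/(AUC_iv/D_iv) = (229.3925/225)/(349/150) = 1.01952/2.32667 = 0.4382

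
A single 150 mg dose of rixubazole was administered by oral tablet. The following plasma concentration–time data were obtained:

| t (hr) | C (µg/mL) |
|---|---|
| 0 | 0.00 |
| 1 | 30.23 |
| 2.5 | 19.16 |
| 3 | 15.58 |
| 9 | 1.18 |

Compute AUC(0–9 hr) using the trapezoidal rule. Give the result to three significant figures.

Trapezoidal AUC_0→9:
  [0→1]: (0.00+30.23)/2 × 1 = 15.115
  [1→2.5]: (30.23+19.16)/2 × 1.5 = 37.0425
  [2.5→3]: (19.16+15.58)/2 × 0.5 = 8.685
  [3→9]: (15.58+1.18)/2 × 6 = 50.28
  Sum = 111.1225 µg/mL·hr

AUC = 111 µg/mL·hr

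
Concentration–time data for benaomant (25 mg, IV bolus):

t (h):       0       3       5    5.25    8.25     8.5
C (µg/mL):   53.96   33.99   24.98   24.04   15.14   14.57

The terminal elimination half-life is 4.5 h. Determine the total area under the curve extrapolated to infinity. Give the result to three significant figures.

AUC = 354 µg/mL·h

Trapezoidal AUC_0→8.5:
  [0→3]: (53.96+33.99)/2 × 3 = 131.925
  [3→5]: (33.99+24.98)/2 × 2 = 58.97
  [5→5.25]: (24.98+24.04)/2 × 0.25 = 6.1275
  [5.25→8.25]: (24.04+15.14)/2 × 3 = 58.77
  [8.25→8.5]: (15.14+14.57)/2 × 0.25 = 3.71375
  Sum = 259.50625 µg/mL·h
k_e = ln2 / t½ = 0.693147 / 4.5 = 0.1540 h^-1
Extrapolated tail: C_last / k_e = 14.57 / 0.154 = 94.610
AUC_0→∞ = 259.50625 + 94.610 = 354.11625 µg/mL·h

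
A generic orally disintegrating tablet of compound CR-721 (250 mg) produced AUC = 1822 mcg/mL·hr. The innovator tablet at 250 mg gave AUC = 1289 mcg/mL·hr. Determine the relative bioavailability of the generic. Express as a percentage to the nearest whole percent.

F_rel = (AUC_test/D_test) / (AUC_ref/D_ref)
      = (1822/250) / (1289/250)
      = 7.288 / 5.156 = 1.4135 = 141.35%

F_rel = 141%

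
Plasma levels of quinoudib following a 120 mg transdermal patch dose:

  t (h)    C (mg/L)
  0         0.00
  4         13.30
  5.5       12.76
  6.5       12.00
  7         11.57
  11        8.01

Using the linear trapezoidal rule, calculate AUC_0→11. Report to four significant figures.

Trapezoidal AUC_0→11:
  [0→4]: (0.00+13.30)/2 × 4 = 26.6
  [4→5.5]: (13.30+12.76)/2 × 1.5 = 19.545
  [5.5→6.5]: (12.76+12.00)/2 × 1 = 12.38
  [6.5→7]: (12.00+11.57)/2 × 0.5 = 5.8925
  [7→11]: (11.57+8.01)/2 × 4 = 39.16
  Sum = 103.5775 mg/L·h

AUC = 103.6 mg/L·h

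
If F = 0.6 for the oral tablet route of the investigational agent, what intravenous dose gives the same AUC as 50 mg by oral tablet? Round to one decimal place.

D_iv = 30.0 mg

Systemic exposure from an extravascular dose = F × D_ev, so the equivalent IV dose is F × D_ev.
D_iv = F × D_ev = 0.6 × 50 = 30 mg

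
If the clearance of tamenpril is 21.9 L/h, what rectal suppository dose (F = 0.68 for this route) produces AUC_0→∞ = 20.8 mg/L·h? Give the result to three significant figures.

Dose = 670 mg

Dose = CL × AUC_0→∞ / F
     = 21.9 × 20.8 / 0.68 = 669.882 mg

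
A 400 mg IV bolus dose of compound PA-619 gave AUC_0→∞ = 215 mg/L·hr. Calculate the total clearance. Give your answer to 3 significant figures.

CL = Dose_iv / AUC_0→∞
   = 400 / 215 = 1.86047 L/hr

CL = 1.86 L/hr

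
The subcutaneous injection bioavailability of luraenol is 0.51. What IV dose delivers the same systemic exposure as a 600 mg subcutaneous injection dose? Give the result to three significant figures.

D_iv = 306 mg

Systemic exposure from an extravascular dose = F × D_ev, so the equivalent IV dose is F × D_ev.
D_iv = F × D_ev = 0.51 × 600 = 306 mg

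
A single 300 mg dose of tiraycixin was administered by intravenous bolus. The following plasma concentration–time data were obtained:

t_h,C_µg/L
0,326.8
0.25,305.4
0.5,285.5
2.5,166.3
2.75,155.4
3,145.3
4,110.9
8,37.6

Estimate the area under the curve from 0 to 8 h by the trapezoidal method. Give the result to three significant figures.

AUC = 1110 µg/L·h

Trapezoidal AUC_0→8:
  [0→0.25]: (326.8+305.4)/2 × 0.25 = 79.025
  [0.25→0.5]: (305.4+285.5)/2 × 0.25 = 73.8625
  [0.5→2.5]: (285.5+166.3)/2 × 2 = 451.8
  [2.5→2.75]: (166.3+155.4)/2 × 0.25 = 40.2125
  [2.75→3]: (155.4+145.3)/2 × 0.25 = 37.5875
  [3→4]: (145.3+110.9)/2 × 1 = 128.1
  [4→8]: (110.9+37.6)/2 × 4 = 297.0
  Sum = 1107.5875 µg/L·h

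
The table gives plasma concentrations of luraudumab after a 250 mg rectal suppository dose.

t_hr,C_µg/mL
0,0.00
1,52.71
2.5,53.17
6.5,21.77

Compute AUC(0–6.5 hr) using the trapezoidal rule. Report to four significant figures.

AUC = 255.6 µg/mL·hr

Trapezoidal AUC_0→6.5:
  [0→1]: (0.00+52.71)/2 × 1 = 26.355
  [1→2.5]: (52.71+53.17)/2 × 1.5 = 79.41
  [2.5→6.5]: (53.17+21.77)/2 × 4 = 149.88
  Sum = 255.645 µg/mL·hr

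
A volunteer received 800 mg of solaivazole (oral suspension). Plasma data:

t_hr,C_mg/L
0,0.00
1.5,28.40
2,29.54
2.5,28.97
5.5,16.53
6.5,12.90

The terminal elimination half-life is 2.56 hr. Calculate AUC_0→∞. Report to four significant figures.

AUC = 181.0 mg/L·hr

Trapezoidal AUC_0→6.5:
  [0→1.5]: (0.00+28.40)/2 × 1.5 = 21.3
  [1.5→2]: (28.40+29.54)/2 × 0.5 = 14.485
  [2→2.5]: (29.54+28.97)/2 × 0.5 = 14.6275
  [2.5→5.5]: (28.97+16.53)/2 × 3 = 68.25
  [5.5→6.5]: (16.53+12.90)/2 × 1 = 14.715
  Sum = 133.3775 mg/L·hr
k_e = ln2 / t½ = 0.693147 / 2.56 = 0.2708 hr^-1
Extrapolated tail: C_last / k_e = 12.90 / 0.2708 = 47.637
AUC_0→∞ = 133.3775 + 47.637 = 181.0145 mg/L·hr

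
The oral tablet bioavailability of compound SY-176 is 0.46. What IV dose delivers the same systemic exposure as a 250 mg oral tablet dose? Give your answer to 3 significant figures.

Systemic exposure from an extravascular dose = F × D_ev, so the equivalent IV dose is F × D_ev.
D_iv = F × D_ev = 0.46 × 250 = 115 mg

D_iv = 115 mg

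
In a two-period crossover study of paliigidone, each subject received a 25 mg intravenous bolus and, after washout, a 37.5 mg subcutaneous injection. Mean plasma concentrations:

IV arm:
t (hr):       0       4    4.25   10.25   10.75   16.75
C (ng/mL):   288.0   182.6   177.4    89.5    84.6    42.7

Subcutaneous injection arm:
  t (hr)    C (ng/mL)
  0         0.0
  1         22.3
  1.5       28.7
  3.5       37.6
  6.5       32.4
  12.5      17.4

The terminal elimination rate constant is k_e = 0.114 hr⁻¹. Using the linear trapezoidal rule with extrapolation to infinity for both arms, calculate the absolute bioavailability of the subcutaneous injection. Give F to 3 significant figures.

Trapezoidal AUC_0→16.75 (IV):
  [0→4]: (288.0+182.6)/2 × 4 = 941.2
  [4→4.25]: (182.6+177.4)/2 × 0.25 = 45.0
  [4.25→10.25]: (177.4+89.5)/2 × 6 = 800.7
  [10.25→10.75]: (89.5+84.6)/2 × 0.5 = 43.525
  [10.75→16.75]: (84.6+42.7)/2 × 6 = 381.9
  Sum = 2212.325 ng/mL·hr
IV tail: 42.7/0.114 = 374.561; AUC_iv,0→∞ = 2212.325 + 374.561 = 2586.886 ng/mL·hr
Trapezoidal AUC_0→12.5 (subcutaneous injection):
  [0→1]: (0.0+22.3)/2 × 1 = 11.15
  [1→1.5]: (22.3+28.7)/2 × 0.5 = 12.75
  [1.5→3.5]: (28.7+37.6)/2 × 2 = 66.3
  [3.5→6.5]: (37.6+32.4)/2 × 3 = 105.0
  [6.5→12.5]: (32.4+17.4)/2 × 6 = 149.4
  Sum = 344.6 ng/mL·hr
subcutaneous injection tail: 17.4/0.114 = 152.632; AUC_ev,0→∞ = 344.6 + 152.632 = 497.232 ng/mL·hr
F = (AUC_ev/D_ev)/(AUC_iv/D_iv) = (497.232/37.5)/(2586.886/25) = 13.25952/103.47544 = 0.1281

F = 0.128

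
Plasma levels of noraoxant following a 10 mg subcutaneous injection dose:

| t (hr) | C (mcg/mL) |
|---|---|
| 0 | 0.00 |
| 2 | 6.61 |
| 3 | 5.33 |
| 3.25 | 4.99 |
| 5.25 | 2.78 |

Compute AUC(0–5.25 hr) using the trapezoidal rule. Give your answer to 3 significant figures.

AUC = 21.6 mcg/mL·hr

Trapezoidal AUC_0→5.25:
  [0→2]: (0.00+6.61)/2 × 2 = 6.61
  [2→3]: (6.61+5.33)/2 × 1 = 5.97
  [3→3.25]: (5.33+4.99)/2 × 0.25 = 1.29
  [3.25→5.25]: (4.99+2.78)/2 × 2 = 7.77
  Sum = 21.64 mcg/mL·hr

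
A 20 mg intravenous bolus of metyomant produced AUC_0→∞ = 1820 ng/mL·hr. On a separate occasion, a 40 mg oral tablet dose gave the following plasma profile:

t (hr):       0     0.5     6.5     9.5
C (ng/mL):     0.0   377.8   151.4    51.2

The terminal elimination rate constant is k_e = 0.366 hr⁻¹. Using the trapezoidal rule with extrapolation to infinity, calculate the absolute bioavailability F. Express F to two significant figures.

F = 0.58

Trapezoidal AUC_0→9.5 (oral tablet):
  [0→0.5]: (0.0+377.8)/2 × 0.5 = 94.45
  [0.5→6.5]: (377.8+151.4)/2 × 6 = 1587.6
  [6.5→9.5]: (151.4+51.2)/2 × 3 = 303.9
  Sum = 1985.95 ng/mL·hr
Tail: C_last/k_e = 51.2/0.366 = 139.891
AUC_0→∞ (oral tablet) = 1985.95 + 139.891 = 2125.841 ng/mL·hr
F = (AUC_ev/D_ev)/(AUC_iv/D_iv) = (2125.841/40)/(1820/20) = 53.146025/91 = 0.5840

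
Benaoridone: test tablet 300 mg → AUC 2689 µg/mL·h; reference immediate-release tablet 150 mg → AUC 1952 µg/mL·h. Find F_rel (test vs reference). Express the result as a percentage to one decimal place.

F_rel = (AUC_test/D_test) / (AUC_ref/D_ref)
      = (2689/300) / (1952/150)
      = 8.96333 / 13.0133 = 0.6888 = 68.88%

F_rel = 68.9%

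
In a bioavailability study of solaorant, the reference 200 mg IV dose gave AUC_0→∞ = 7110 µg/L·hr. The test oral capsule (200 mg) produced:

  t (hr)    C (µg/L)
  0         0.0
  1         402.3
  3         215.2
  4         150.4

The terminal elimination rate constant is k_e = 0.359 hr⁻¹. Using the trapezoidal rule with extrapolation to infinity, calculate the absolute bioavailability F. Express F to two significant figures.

F = 0.20

Trapezoidal AUC_0→4 (oral capsule):
  [0→1]: (0.0+402.3)/2 × 1 = 201.15
  [1→3]: (402.3+215.2)/2 × 2 = 617.5
  [3→4]: (215.2+150.4)/2 × 1 = 182.8
  Sum = 1001.45 µg/L·hr
Tail: C_last/k_e = 150.4/0.359 = 418.942
AUC_0→∞ (oral capsule) = 1001.45 + 418.942 = 1420.392 µg/L·hr
F = (AUC_ev/D_ev)/(AUC_iv/D_iv) = (1420.392/200)/(7110/200) = 7.10196/35.55 = 0.1998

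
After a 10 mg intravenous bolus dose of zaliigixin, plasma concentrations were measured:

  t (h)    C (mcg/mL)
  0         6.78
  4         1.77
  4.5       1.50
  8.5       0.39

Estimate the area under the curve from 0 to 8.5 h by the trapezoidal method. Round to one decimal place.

AUC = 21.7 mcg/mL·h

Trapezoidal AUC_0→8.5:
  [0→4]: (6.78+1.77)/2 × 4 = 17.1
  [4→4.5]: (1.77+1.50)/2 × 0.5 = 0.8175
  [4.5→8.5]: (1.50+0.39)/2 × 4 = 3.78
  Sum = 21.6975 mcg/mL·h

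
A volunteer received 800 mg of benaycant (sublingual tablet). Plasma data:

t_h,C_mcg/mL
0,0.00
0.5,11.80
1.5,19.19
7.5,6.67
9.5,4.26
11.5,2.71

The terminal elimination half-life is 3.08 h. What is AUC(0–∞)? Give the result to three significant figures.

AUC = 126 mcg/mL·h

Trapezoidal AUC_0→11.5:
  [0→0.5]: (0.00+11.80)/2 × 0.5 = 2.95
  [0.5→1.5]: (11.80+19.19)/2 × 1 = 15.495
  [1.5→7.5]: (19.19+6.67)/2 × 6 = 77.58
  [7.5→9.5]: (6.67+4.26)/2 × 2 = 10.93
  [9.5→11.5]: (4.26+2.71)/2 × 2 = 6.97
  Sum = 113.925 mcg/mL·h
k_e = ln2 / t½ = 0.693147 / 3.08 = 0.2250 h^-1
Extrapolated tail: C_last / k_e = 2.71 / 0.225 = 12.044
AUC_0→∞ = 113.925 + 12.044 = 125.969 mcg/mL·h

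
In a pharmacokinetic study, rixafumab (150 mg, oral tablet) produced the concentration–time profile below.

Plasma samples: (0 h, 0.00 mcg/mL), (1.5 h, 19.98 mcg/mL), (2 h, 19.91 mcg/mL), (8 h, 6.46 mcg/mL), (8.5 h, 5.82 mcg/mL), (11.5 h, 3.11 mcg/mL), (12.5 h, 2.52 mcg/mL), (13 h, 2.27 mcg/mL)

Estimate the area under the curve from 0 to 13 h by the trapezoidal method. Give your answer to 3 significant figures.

Trapezoidal AUC_0→13:
  [0→1.5]: (0.00+19.98)/2 × 1.5 = 14.985
  [1.5→2]: (19.98+19.91)/2 × 0.5 = 9.9725
  [2→8]: (19.91+6.46)/2 × 6 = 79.11
  [8→8.5]: (6.46+5.82)/2 × 0.5 = 3.07
  [8.5→11.5]: (5.82+3.11)/2 × 3 = 13.395
  [11.5→12.5]: (3.11+2.52)/2 × 1 = 2.815
  [12.5→13]: (2.52+2.27)/2 × 0.5 = 1.1975
  Sum = 124.545 mcg/mL·h

AUC = 125 mcg/mL·h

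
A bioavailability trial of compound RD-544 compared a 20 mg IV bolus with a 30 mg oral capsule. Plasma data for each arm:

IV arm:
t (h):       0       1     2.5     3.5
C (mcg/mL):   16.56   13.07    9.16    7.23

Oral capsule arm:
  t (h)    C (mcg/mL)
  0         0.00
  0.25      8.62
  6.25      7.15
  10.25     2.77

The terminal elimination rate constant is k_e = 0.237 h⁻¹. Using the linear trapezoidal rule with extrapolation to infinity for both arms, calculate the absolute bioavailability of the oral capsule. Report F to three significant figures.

Trapezoidal AUC_0→3.5 (IV):
  [0→1]: (16.56+13.07)/2 × 1 = 14.815
  [1→2.5]: (13.07+9.16)/2 × 1.5 = 16.6725
  [2.5→3.5]: (9.16+7.23)/2 × 1 = 8.195
  Sum = 39.6825 mcg/mL·h
IV tail: 7.23/0.237 = 30.506; AUC_iv,0→∞ = 39.6825 + 30.506 = 70.1885 mcg/mL·h
Trapezoidal AUC_0→10.25 (oral capsule):
  [0→0.25]: (0.00+8.62)/2 × 0.25 = 1.0775
  [0.25→6.25]: (8.62+7.15)/2 × 6 = 47.31
  [6.25→10.25]: (7.15+2.77)/2 × 4 = 19.84
  Sum = 68.2275 mcg/mL·h
oral capsule tail: 2.77/0.237 = 11.688; AUC_ev,0→∞ = 68.2275 + 11.688 = 79.9155 mcg/mL·h
F = (AUC_ev/D_ev)/(AUC_iv/D_iv) = (79.9155/30)/(70.1885/20) = 2.66385/3.509425 = 0.7591

F = 0.759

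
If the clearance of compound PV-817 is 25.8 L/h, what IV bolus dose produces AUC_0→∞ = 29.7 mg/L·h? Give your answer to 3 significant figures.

Dose_iv = CL × AUC_0→∞
     = 25.8 × 29.7 = 766.26 mg

Dose = 766 mg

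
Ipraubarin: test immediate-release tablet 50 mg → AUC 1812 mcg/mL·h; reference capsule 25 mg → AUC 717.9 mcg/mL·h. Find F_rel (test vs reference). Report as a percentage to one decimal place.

F_rel = (AUC_test/D_test) / (AUC_ref/D_ref)
      = (1812/50) / (717.9/25)
      = 36.24 / 28.716 = 1.2620 = 126.20%

F_rel = 126.2%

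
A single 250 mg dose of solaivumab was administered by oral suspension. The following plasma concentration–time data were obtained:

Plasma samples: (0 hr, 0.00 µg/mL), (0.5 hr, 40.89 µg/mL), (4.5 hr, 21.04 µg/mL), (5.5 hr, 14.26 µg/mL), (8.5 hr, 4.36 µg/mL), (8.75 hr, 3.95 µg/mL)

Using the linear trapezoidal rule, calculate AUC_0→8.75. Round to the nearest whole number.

Trapezoidal AUC_0→8.75:
  [0→0.5]: (0.00+40.89)/2 × 0.5 = 10.2225
  [0.5→4.5]: (40.89+21.04)/2 × 4 = 123.86
  [4.5→5.5]: (21.04+14.26)/2 × 1 = 17.65
  [5.5→8.5]: (14.26+4.36)/2 × 3 = 27.93
  [8.5→8.75]: (4.36+3.95)/2 × 0.25 = 1.03875
  Sum = 180.70125 µg/mL·hr

AUC = 181 µg/mL·hr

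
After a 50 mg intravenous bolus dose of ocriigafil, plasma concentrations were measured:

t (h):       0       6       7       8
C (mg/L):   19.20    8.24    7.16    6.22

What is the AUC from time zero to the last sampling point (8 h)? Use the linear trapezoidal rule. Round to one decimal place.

AUC = 96.7 mg/L·h

Trapezoidal AUC_0→8:
  [0→6]: (19.20+8.24)/2 × 6 = 82.32
  [6→7]: (8.24+7.16)/2 × 1 = 7.7
  [7→8]: (7.16+6.22)/2 × 1 = 6.69
  Sum = 96.71 mg/L·h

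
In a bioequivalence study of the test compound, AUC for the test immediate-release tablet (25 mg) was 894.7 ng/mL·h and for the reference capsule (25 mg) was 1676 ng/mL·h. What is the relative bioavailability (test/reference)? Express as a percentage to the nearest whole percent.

F_rel = (AUC_test/D_test) / (AUC_ref/D_ref)
      = (894.7/25) / (1676/25)
      = 35.788 / 67.04 = 0.5338 = 53.38%

F_rel = 53%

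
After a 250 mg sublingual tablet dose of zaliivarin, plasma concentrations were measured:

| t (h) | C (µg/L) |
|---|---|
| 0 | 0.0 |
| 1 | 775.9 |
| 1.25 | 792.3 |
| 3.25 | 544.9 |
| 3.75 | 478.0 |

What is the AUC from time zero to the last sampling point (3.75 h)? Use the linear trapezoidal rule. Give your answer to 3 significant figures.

Trapezoidal AUC_0→3.75:
  [0→1]: (0.0+775.9)/2 × 1 = 387.95
  [1→1.25]: (775.9+792.3)/2 × 0.25 = 196.025
  [1.25→3.25]: (792.3+544.9)/2 × 2 = 1337.2
  [3.25→3.75]: (544.9+478.0)/2 × 0.5 = 255.725
  Sum = 2176.9 µg/L·h

AUC = 2180 µg/L·h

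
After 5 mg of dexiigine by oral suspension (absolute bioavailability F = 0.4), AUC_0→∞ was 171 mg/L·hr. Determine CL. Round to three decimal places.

CL = 0.012 L/hr

CL = F × Dose / AUC_0→∞
   = 0.4 × 5 / 171 = 0.0116959 L/hr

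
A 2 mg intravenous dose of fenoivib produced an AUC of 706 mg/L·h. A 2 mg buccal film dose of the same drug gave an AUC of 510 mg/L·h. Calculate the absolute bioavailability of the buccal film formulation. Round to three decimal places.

F = (AUC_ev / D_ev) / (AUC_iv / D_iv)
  = (510/2) / (706/2)
  = 255 / 353 = 0.7224

F = 0.722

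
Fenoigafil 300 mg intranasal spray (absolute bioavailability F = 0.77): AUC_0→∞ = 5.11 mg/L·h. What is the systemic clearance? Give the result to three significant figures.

CL = F × Dose / AUC_0→∞
   = 0.77 × 300 / 5.11 = 45.2055 L/h

CL = 45.2 L/h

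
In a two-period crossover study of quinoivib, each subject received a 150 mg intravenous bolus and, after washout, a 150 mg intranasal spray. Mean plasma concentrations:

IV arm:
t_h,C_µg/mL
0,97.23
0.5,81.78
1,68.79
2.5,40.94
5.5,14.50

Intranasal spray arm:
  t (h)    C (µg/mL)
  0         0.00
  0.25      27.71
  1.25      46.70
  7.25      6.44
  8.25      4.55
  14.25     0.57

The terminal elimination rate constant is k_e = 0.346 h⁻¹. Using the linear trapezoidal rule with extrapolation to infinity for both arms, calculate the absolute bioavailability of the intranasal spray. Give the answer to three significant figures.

Trapezoidal AUC_0→5.5 (IV):
  [0→0.5]: (97.23+81.78)/2 × 0.5 = 44.7525
  [0.5→1]: (81.78+68.79)/2 × 0.5 = 37.6425
  [1→2.5]: (68.79+40.94)/2 × 1.5 = 82.2975
  [2.5→5.5]: (40.94+14.50)/2 × 3 = 83.16
  Sum = 247.8525 µg/mL·h
IV tail: 14.50/0.346 = 41.908; AUC_iv,0→∞ = 247.8525 + 41.908 = 289.7605 µg/mL·h
Trapezoidal AUC_0→14.25 (intranasal spray):
  [0→0.25]: (0.00+27.71)/2 × 0.25 = 3.46375
  [0.25→1.25]: (27.71+46.70)/2 × 1 = 37.205
  [1.25→7.25]: (46.70+6.44)/2 × 6 = 159.42
  [7.25→8.25]: (6.44+4.55)/2 × 1 = 5.495
  [8.25→14.25]: (4.55+0.57)/2 × 6 = 15.36
  Sum = 220.94375 µg/mL·h
intranasal spray tail: 0.57/0.346 = 1.647; AUC_ev,0→∞ = 220.94375 + 1.647 = 222.59075 µg/mL·h
F = (AUC_ev/D_ev)/(AUC_iv/D_iv) = (222.59075/150)/(289.7605/150) = 1.48394/1.93174 = 0.7682

F = 0.768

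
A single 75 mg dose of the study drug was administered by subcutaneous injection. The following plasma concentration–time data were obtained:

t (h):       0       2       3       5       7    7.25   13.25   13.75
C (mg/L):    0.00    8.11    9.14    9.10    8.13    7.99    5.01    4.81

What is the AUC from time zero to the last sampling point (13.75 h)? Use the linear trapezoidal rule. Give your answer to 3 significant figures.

AUC = 95.7 mg/L·h

Trapezoidal AUC_0→13.75:
  [0→2]: (0.00+8.11)/2 × 2 = 8.11
  [2→3]: (8.11+9.14)/2 × 1 = 8.625
  [3→5]: (9.14+9.10)/2 × 2 = 18.24
  [5→7]: (9.10+8.13)/2 × 2 = 17.23
  [7→7.25]: (8.13+7.99)/2 × 0.25 = 2.015
  [7.25→13.25]: (7.99+5.01)/2 × 6 = 39.0
  [13.25→13.75]: (5.01+4.81)/2 × 0.5 = 2.455
  Sum = 95.675 mg/L·h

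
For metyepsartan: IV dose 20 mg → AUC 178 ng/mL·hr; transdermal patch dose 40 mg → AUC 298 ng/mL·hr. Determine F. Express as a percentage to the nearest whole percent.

F = 84%

F = (AUC_ev / D_ev) / (AUC_iv / D_iv)
  = (298/40) / (178/20)
  = 7.45 / 8.9 = 0.8371
  = 83.71%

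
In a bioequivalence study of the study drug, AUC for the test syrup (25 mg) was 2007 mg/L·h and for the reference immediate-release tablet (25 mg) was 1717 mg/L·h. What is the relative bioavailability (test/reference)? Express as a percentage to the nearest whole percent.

F_rel = 117%

F_rel = (AUC_test/D_test) / (AUC_ref/D_ref)
      = (2007/25) / (1717/25)
      = 80.28 / 68.68 = 1.1689 = 116.89%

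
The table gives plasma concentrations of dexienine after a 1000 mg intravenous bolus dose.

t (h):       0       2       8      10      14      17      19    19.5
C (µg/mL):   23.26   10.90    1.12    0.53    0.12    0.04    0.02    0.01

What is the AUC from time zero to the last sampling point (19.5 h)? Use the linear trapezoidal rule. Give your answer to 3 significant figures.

Trapezoidal AUC_0→19.5:
  [0→2]: (23.26+10.90)/2 × 2 = 34.16
  [2→8]: (10.90+1.12)/2 × 6 = 36.06
  [8→10]: (1.12+0.53)/2 × 2 = 1.65
  [10→14]: (0.53+0.12)/2 × 4 = 1.3
  [14→17]: (0.12+0.04)/2 × 3 = 0.24
  [17→19]: (0.04+0.02)/2 × 2 = 0.06
  [19→19.5]: (0.02+0.01)/2 × 0.5 = 0.0075
  Sum = 73.4775 µg/mL·h

AUC = 73.5 µg/mL·h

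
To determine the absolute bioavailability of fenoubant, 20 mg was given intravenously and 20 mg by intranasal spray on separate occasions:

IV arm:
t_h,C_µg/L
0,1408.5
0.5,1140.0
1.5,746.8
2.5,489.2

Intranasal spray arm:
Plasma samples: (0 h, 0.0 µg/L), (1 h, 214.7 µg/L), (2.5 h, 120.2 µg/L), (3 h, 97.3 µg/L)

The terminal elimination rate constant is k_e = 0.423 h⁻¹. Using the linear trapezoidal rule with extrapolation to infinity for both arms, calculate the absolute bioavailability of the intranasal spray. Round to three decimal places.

Trapezoidal AUC_0→2.5 (IV):
  [0→0.5]: (1408.5+1140.0)/2 × 0.5 = 637.125
  [0.5→1.5]: (1140.0+746.8)/2 × 1 = 943.4
  [1.5→2.5]: (746.8+489.2)/2 × 1 = 618.0
  Sum = 2198.525 µg/L·h
IV tail: 489.2/0.423 = 1156.501; AUC_iv,0→∞ = 2198.525 + 1156.501 = 3355.026 µg/L·h
Trapezoidal AUC_0→3 (intranasal spray):
  [0→1]: (0.0+214.7)/2 × 1 = 107.35
  [1→2.5]: (214.7+120.2)/2 × 1.5 = 251.175
  [2.5→3]: (120.2+97.3)/2 × 0.5 = 54.375
  Sum = 412.9 µg/L·h
intranasal spray tail: 97.3/0.423 = 230.024; AUC_ev,0→∞ = 412.9 + 230.024 = 642.924 µg/L·h
F = (AUC_ev/D_ev)/(AUC_iv/D_iv) = (642.924/20)/(3355.026/20) = 32.1462/167.7513 = 0.1916

F = 0.192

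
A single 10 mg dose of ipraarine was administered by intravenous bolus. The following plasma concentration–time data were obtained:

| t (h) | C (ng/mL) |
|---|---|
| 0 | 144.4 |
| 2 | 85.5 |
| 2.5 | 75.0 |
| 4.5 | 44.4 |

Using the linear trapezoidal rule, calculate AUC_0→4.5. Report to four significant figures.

Trapezoidal AUC_0→4.5:
  [0→2]: (144.4+85.5)/2 × 2 = 229.9
  [2→2.5]: (85.5+75.0)/2 × 0.5 = 40.125
  [2.5→4.5]: (75.0+44.4)/2 × 2 = 119.4
  Sum = 389.425 ng/mL·h

AUC = 389.4 ng/mL·h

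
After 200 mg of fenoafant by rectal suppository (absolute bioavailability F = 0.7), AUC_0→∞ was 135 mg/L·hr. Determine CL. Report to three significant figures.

CL = 1.04 L/hr

CL = F × Dose / AUC_0→∞
   = 0.7 × 200 / 135 = 1.03704 L/hr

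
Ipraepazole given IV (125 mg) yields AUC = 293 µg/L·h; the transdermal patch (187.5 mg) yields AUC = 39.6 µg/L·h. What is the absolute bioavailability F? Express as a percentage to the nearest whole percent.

F = 9%

F = (AUC_ev / D_ev) / (AUC_iv / D_iv)
  = (39.6/187.5) / (293/125)
  = 0.2112 / 2.344 = 0.0901
  = 9.01%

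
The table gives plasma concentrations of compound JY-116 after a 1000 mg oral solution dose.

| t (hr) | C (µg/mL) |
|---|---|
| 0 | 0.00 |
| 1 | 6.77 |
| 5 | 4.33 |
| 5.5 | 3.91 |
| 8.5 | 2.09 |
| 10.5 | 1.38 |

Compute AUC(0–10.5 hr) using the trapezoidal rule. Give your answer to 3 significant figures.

Trapezoidal AUC_0→10.5:
  [0→1]: (0.00+6.77)/2 × 1 = 3.385
  [1→5]: (6.77+4.33)/2 × 4 = 22.2
  [5→5.5]: (4.33+3.91)/2 × 0.5 = 2.06
  [5.5→8.5]: (3.91+2.09)/2 × 3 = 9.0
  [8.5→10.5]: (2.09+1.38)/2 × 2 = 3.47
  Sum = 40.115 µg/mL·hr

AUC = 40.1 µg/mL·hr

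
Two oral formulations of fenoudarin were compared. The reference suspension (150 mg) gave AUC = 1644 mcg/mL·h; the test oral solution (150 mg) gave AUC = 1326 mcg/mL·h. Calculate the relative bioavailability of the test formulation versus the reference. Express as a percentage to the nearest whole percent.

F_rel = 81%

F_rel = (AUC_test/D_test) / (AUC_ref/D_ref)
      = (1326/150) / (1644/150)
      = 8.84 / 10.96 = 0.8066 = 80.66%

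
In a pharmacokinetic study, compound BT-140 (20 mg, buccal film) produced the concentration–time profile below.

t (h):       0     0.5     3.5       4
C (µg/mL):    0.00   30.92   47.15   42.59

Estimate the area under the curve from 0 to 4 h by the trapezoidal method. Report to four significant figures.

AUC = 147.3 µg/mL·h

Trapezoidal AUC_0→4:
  [0→0.5]: (0.00+30.92)/2 × 0.5 = 7.73
  [0.5→3.5]: (30.92+47.15)/2 × 3 = 117.105
  [3.5→4]: (47.15+42.59)/2 × 0.5 = 22.435
  Sum = 147.27 µg/mL·h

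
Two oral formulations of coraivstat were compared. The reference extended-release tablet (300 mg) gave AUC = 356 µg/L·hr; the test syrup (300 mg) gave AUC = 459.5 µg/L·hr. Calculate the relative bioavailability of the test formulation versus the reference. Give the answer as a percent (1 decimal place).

F_rel = (AUC_test/D_test) / (AUC_ref/D_ref)
      = (459.5/300) / (356/300)
      = 1.53167 / 1.18667 = 1.2907 = 129.07%

F_rel = 129.1%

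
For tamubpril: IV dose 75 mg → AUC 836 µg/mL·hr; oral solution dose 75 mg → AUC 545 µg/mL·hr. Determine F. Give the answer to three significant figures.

F = (AUC_ev / D_ev) / (AUC_iv / D_iv)
  = (545/75) / (836/75)
  = 7.26667 / 11.1467 = 0.6519

F = 0.652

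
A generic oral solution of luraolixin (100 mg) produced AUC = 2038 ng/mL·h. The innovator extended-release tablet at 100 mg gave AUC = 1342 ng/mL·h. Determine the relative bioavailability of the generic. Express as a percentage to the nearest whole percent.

F_rel = 152%

F_rel = (AUC_test/D_test) / (AUC_ref/D_ref)
      = (2038/100) / (1342/100)
      = 20.38 / 13.42 = 1.5186 = 151.86%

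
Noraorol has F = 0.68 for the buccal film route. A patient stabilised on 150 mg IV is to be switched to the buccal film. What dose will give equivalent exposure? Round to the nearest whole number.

For equal systemic exposure: F × D_ev = D_iv
D_ev = D_iv / F = 150 / 0.68 = 220.588 mg

D_buccal = 221 mg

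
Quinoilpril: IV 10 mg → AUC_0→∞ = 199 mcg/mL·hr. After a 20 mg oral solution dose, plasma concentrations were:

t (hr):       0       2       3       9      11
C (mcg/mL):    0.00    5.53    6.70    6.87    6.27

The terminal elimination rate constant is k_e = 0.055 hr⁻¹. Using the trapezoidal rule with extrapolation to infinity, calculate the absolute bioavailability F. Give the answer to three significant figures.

F = 0.451

Trapezoidal AUC_0→11 (oral solution):
  [0→2]: (0.00+5.53)/2 × 2 = 5.53
  [2→3]: (5.53+6.70)/2 × 1 = 6.115
  [3→9]: (6.70+6.87)/2 × 6 = 40.71
  [9→11]: (6.87+6.27)/2 × 2 = 13.14
  Sum = 65.495 mcg/mL·hr
Tail: C_last/k_e = 6.27/0.055 = 114.000
AUC_0→∞ (oral solution) = 65.495 + 114.000 = 179.495 mcg/mL·hr
F = (AUC_ev/D_ev)/(AUC_iv/D_iv) = (179.495/20)/(199/10) = 8.97475/19.9 = 0.4510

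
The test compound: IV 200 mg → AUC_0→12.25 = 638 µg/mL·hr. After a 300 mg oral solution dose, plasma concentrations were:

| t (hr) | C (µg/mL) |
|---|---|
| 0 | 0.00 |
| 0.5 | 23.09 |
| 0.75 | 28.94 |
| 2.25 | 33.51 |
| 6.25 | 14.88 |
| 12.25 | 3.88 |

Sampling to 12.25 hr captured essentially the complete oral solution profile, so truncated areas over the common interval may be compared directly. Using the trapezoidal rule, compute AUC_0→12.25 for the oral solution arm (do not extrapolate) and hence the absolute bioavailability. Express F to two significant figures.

Trapezoidal AUC_0→12.25 (oral solution):
  [0→0.5]: (0.00+23.09)/2 × 0.5 = 5.7725
  [0.5→0.75]: (23.09+28.94)/2 × 0.25 = 6.50375
  [0.75→2.25]: (28.94+33.51)/2 × 1.5 = 46.8375
  [2.25→6.25]: (33.51+14.88)/2 × 4 = 96.78
  [6.25→12.25]: (14.88+3.88)/2 × 6 = 56.28
  Sum = 212.17375 µg/mL·hr
F = (AUC_ev/D_ev)/(AUC_iv/D_iv) = (212.17375/300)/(638/200) = 0.707246/3.19 = 0.2217

F = 0.22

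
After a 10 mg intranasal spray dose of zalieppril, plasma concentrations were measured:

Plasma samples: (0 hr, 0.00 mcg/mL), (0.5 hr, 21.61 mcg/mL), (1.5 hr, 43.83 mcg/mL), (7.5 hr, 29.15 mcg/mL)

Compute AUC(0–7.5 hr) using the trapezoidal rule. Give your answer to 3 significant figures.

AUC = 257 mcg/mL·hr

Trapezoidal AUC_0→7.5:
  [0→0.5]: (0.00+21.61)/2 × 0.5 = 5.4025
  [0.5→1.5]: (21.61+43.83)/2 × 1 = 32.72
  [1.5→7.5]: (43.83+29.15)/2 × 6 = 218.94
  Sum = 257.0625 mcg/mL·hr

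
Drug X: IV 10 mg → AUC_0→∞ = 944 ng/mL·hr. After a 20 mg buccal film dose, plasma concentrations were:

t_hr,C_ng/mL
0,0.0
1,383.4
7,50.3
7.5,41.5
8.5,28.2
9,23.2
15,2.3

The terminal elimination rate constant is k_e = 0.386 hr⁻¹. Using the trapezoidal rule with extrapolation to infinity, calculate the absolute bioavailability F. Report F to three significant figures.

Trapezoidal AUC_0→15 (buccal film):
  [0→1]: (0.0+383.4)/2 × 1 = 191.7
  [1→7]: (383.4+50.3)/2 × 6 = 1301.1
  [7→7.5]: (50.3+41.5)/2 × 0.5 = 22.95
  [7.5→8.5]: (41.5+28.2)/2 × 1 = 34.85
  [8.5→9]: (28.2+23.2)/2 × 0.5 = 12.85
  [9→15]: (23.2+2.3)/2 × 6 = 76.5
  Sum = 1639.95 ng/mL·hr
Tail: C_last/k_e = 2.3/0.386 = 5.959
AUC_0→∞ (buccal film) = 1639.95 + 5.959 = 1645.909 ng/mL·hr
F = (AUC_ev/D_ev)/(AUC_iv/D_iv) = (1645.909/20)/(944/10) = 82.29545/94.4 = 0.8718

F = 0.872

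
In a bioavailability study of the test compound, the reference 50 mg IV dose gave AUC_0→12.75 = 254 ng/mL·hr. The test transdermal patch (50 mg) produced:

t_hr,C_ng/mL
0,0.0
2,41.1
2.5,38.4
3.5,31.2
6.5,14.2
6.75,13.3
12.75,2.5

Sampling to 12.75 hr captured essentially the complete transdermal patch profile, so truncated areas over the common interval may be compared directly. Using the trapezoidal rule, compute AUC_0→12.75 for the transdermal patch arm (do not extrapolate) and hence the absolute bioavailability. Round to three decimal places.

F = 0.845

Trapezoidal AUC_0→12.75 (transdermal patch):
  [0→2]: (0.0+41.1)/2 × 2 = 41.1
  [2→2.5]: (41.1+38.4)/2 × 0.5 = 19.875
  [2.5→3.5]: (38.4+31.2)/2 × 1 = 34.8
  [3.5→6.5]: (31.2+14.2)/2 × 3 = 68.1
  [6.5→6.75]: (14.2+13.3)/2 × 0.25 = 3.4375
  [6.75→12.75]: (13.3+2.5)/2 × 6 = 47.4
  Sum = 214.7125 ng/mL·hr
F = (AUC_ev/D_ev)/(AUC_iv/D_iv) = (214.7125/50)/(254/50) = 4.29425/5.08 = 0.8453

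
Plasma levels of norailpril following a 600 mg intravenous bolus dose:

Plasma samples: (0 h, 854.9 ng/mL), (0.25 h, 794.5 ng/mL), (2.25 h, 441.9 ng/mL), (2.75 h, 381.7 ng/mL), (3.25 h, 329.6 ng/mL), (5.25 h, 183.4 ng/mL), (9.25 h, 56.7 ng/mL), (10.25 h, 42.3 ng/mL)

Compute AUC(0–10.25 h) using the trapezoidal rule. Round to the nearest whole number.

AUC = 2869 ng/mL·h

Trapezoidal AUC_0→10.25:
  [0→0.25]: (854.9+794.5)/2 × 0.25 = 206.175
  [0.25→2.25]: (794.5+441.9)/2 × 2 = 1236.4
  [2.25→2.75]: (441.9+381.7)/2 × 0.5 = 205.9
  [2.75→3.25]: (381.7+329.6)/2 × 0.5 = 177.825
  [3.25→5.25]: (329.6+183.4)/2 × 2 = 513.0
  [5.25→9.25]: (183.4+56.7)/2 × 4 = 480.2
  [9.25→10.25]: (56.7+42.3)/2 × 1 = 49.5
  Sum = 2869.0 ng/mL·h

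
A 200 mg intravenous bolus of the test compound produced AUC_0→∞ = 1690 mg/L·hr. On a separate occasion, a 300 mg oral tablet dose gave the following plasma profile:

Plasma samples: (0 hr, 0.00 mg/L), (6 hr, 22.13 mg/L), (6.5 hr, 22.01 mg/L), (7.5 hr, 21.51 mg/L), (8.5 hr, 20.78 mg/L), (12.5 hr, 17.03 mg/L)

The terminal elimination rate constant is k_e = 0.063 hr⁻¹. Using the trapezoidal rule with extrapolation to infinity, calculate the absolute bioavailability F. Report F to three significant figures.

F = 0.184

Trapezoidal AUC_0→12.5 (oral tablet):
  [0→6]: (0.00+22.13)/2 × 6 = 66.39
  [6→6.5]: (22.13+22.01)/2 × 0.5 = 11.035
  [6.5→7.5]: (22.01+21.51)/2 × 1 = 21.76
  [7.5→8.5]: (21.51+20.78)/2 × 1 = 21.145
  [8.5→12.5]: (20.78+17.03)/2 × 4 = 75.62
  Sum = 195.95 mg/L·hr
Tail: C_last/k_e = 17.03/0.063 = 270.317
AUC_0→∞ (oral tablet) = 195.95 + 270.317 = 466.267 mg/L·hr
F = (AUC_ev/D_ev)/(AUC_iv/D_iv) = (466.267/300)/(1690/200) = 1.55422/8.45 = 0.1839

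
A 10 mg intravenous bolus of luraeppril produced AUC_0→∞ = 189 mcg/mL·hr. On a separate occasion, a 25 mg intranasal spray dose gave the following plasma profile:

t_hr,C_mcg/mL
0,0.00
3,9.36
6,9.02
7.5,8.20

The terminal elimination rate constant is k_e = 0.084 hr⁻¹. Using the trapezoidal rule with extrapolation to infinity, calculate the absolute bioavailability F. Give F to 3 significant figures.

Trapezoidal AUC_0→7.5 (intranasal spray):
  [0→3]: (0.00+9.36)/2 × 3 = 14.04
  [3→6]: (9.36+9.02)/2 × 3 = 27.57
  [6→7.5]: (9.02+8.20)/2 × 1.5 = 12.915
  Sum = 54.525 mcg/mL·hr
Tail: C_last/k_e = 8.20/0.084 = 97.619
AUC_0→∞ (intranasal spray) = 54.525 + 97.619 = 152.144 mcg/mL·hr
F = (AUC_ev/D_ev)/(AUC_iv/D_iv) = (152.144/25)/(189/10) = 6.08576/18.9 = 0.3220

F = 0.322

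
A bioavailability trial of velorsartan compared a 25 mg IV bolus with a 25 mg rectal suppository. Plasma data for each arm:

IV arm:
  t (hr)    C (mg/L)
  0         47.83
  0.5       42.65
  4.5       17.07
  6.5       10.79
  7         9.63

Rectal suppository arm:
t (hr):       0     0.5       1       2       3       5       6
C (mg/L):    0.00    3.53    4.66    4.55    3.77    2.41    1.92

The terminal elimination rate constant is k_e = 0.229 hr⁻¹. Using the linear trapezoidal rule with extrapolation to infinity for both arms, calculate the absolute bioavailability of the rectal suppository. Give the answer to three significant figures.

F = 0.131

Trapezoidal AUC_0→7 (IV):
  [0→0.5]: (47.83+42.65)/2 × 0.5 = 22.62
  [0.5→4.5]: (42.65+17.07)/2 × 4 = 119.44
  [4.5→6.5]: (17.07+10.79)/2 × 2 = 27.86
  [6.5→7]: (10.79+9.63)/2 × 0.5 = 5.105
  Sum = 175.025 mg/L·hr
IV tail: 9.63/0.229 = 42.052; AUC_iv,0→∞ = 175.025 + 42.052 = 217.077 mg/L·hr
Trapezoidal AUC_0→6 (rectal suppository):
  [0→0.5]: (0.00+3.53)/2 × 0.5 = 0.8825
  [0.5→1]: (3.53+4.66)/2 × 0.5 = 2.0475
  [1→2]: (4.66+4.55)/2 × 1 = 4.605
  [2→3]: (4.55+3.77)/2 × 1 = 4.16
  [3→5]: (3.77+2.41)/2 × 2 = 6.18
  [5→6]: (2.41+1.92)/2 × 1 = 2.165
  Sum = 20.04 mg/L·hr
rectal suppository tail: 1.92/0.229 = 8.384; AUC_ev,0→∞ = 20.04 + 8.384 = 28.424 mg/L·hr
F = (AUC_ev/D_ev)/(AUC_iv/D_iv) = (28.424/25)/(217.077/25) = 1.13696/8.68308 = 0.1309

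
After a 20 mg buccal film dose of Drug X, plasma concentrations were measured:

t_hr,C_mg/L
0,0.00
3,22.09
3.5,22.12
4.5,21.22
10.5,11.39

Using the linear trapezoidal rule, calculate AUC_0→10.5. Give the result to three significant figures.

AUC = 164 mg/L·hr

Trapezoidal AUC_0→10.5:
  [0→3]: (0.00+22.09)/2 × 3 = 33.135
  [3→3.5]: (22.09+22.12)/2 × 0.5 = 11.0525
  [3.5→4.5]: (22.12+21.22)/2 × 1 = 21.67
  [4.5→10.5]: (21.22+11.39)/2 × 6 = 97.83
  Sum = 163.6875 mg/L·hr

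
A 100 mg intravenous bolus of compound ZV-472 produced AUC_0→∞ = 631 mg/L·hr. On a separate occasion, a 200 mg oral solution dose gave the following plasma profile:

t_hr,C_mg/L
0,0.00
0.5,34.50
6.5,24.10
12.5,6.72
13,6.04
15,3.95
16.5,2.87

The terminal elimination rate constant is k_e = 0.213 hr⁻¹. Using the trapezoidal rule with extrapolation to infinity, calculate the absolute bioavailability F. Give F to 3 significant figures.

F = 0.245

Trapezoidal AUC_0→16.5 (oral solution):
  [0→0.5]: (0.00+34.50)/2 × 0.5 = 8.625
  [0.5→6.5]: (34.50+24.10)/2 × 6 = 175.8
  [6.5→12.5]: (24.10+6.72)/2 × 6 = 92.46
  [12.5→13]: (6.72+6.04)/2 × 0.5 = 3.19
  [13→15]: (6.04+3.95)/2 × 2 = 9.99
  [15→16.5]: (3.95+2.87)/2 × 1.5 = 5.115
  Sum = 295.18 mg/L·hr
Tail: C_last/k_e = 2.87/0.213 = 13.474
AUC_0→∞ (oral solution) = 295.18 + 13.474 = 308.654 mg/L·hr
F = (AUC_ev/D_ev)/(AUC_iv/D_iv) = (308.654/200)/(631/100) = 1.54327/6.31 = 0.2446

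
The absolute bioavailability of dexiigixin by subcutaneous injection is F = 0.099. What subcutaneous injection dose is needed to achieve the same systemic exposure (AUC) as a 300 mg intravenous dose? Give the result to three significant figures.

For equal systemic exposure: F × D_ev = D_iv
D_ev = D_iv / F = 300 / 0.099 = 3030.3 mg

D_subcutaneous = 3030 mg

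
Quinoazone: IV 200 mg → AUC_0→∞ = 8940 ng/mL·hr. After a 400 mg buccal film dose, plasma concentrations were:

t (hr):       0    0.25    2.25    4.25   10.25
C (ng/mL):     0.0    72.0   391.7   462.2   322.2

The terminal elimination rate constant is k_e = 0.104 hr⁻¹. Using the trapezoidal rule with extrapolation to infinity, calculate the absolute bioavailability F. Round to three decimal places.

F = 0.379

Trapezoidal AUC_0→10.25 (buccal film):
  [0→0.25]: (0.0+72.0)/2 × 0.25 = 9.0
  [0.25→2.25]: (72.0+391.7)/2 × 2 = 463.7
  [2.25→4.25]: (391.7+462.2)/2 × 2 = 853.9
  [4.25→10.25]: (462.2+322.2)/2 × 6 = 2353.2
  Sum = 3679.8 ng/mL·hr
Tail: C_last/k_e = 322.2/0.104 = 3098.077
AUC_0→∞ (buccal film) = 3679.8 + 3098.077 = 6777.877 ng/mL·hr
F = (AUC_ev/D_ev)/(AUC_iv/D_iv) = (6777.877/400)/(8940/200) = 16.9447/44.7 = 0.3791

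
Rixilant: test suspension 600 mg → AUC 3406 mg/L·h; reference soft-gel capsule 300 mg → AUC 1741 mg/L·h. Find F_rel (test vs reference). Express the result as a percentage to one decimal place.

F_rel = (AUC_test/D_test) / (AUC_ref/D_ref)
      = (3406/600) / (1741/300)
      = 5.67667 / 5.80333 = 0.9782 = 97.82%

F_rel = 97.8%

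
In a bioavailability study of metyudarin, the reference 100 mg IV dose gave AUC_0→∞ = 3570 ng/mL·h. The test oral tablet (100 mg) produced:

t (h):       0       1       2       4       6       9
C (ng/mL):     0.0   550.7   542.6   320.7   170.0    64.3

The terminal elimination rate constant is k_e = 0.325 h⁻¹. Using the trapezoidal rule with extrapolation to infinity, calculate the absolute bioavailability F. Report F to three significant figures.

Trapezoidal AUC_0→9 (oral tablet):
  [0→1]: (0.0+550.7)/2 × 1 = 275.35
  [1→2]: (550.7+542.6)/2 × 1 = 546.65
  [2→4]: (542.6+320.7)/2 × 2 = 863.3
  [4→6]: (320.7+170.0)/2 × 2 = 490.7
  [6→9]: (170.0+64.3)/2 × 3 = 351.45
  Sum = 2527.45 ng/mL·h
Tail: C_last/k_e = 64.3/0.325 = 197.846
AUC_0→∞ (oral tablet) = 2527.45 + 197.846 = 2725.296 ng/mL·h
F = (AUC_ev/D_ev)/(AUC_iv/D_iv) = (2725.296/100)/(3570/100) = 27.25296/35.7 = 0.7634

F = 0.763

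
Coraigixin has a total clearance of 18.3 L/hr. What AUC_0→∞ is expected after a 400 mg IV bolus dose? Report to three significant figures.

AUC = 21.9 mg/L·hr

AUC_0→∞ = Dose_iv / CL
        = 400 / 18.3 = 21.8579 mg/L·hr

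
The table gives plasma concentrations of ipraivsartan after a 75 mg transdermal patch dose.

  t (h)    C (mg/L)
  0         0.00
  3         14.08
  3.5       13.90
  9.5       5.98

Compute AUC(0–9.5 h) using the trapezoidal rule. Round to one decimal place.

Trapezoidal AUC_0→9.5:
  [0→3]: (0.00+14.08)/2 × 3 = 21.12
  [3→3.5]: (14.08+13.90)/2 × 0.5 = 6.995
  [3.5→9.5]: (13.90+5.98)/2 × 6 = 59.64
  Sum = 87.755 mg/L·h

AUC = 87.8 mg/L·h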